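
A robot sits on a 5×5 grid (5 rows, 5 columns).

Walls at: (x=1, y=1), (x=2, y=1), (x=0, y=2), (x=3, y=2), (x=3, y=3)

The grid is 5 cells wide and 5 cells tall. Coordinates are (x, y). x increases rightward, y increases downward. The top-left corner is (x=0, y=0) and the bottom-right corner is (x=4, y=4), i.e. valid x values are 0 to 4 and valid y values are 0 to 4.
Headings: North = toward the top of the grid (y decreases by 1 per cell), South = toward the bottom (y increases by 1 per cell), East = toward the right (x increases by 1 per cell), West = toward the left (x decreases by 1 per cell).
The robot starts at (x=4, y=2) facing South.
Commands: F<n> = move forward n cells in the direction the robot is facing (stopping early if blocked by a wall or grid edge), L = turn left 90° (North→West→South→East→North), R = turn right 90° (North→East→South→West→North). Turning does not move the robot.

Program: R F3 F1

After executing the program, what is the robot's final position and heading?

Start: (x=4, y=2), facing South
  R: turn right, now facing West
  F3: move forward 0/3 (blocked), now at (x=4, y=2)
  F1: move forward 0/1 (blocked), now at (x=4, y=2)
Final: (x=4, y=2), facing West

Answer: Final position: (x=4, y=2), facing West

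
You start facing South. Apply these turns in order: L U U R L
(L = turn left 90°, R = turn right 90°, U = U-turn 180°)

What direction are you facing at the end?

Answer: Final heading: East

Derivation:
Start: South
  L (left (90° counter-clockwise)) -> East
  U (U-turn (180°)) -> West
  U (U-turn (180°)) -> East
  R (right (90° clockwise)) -> South
  L (left (90° counter-clockwise)) -> East
Final: East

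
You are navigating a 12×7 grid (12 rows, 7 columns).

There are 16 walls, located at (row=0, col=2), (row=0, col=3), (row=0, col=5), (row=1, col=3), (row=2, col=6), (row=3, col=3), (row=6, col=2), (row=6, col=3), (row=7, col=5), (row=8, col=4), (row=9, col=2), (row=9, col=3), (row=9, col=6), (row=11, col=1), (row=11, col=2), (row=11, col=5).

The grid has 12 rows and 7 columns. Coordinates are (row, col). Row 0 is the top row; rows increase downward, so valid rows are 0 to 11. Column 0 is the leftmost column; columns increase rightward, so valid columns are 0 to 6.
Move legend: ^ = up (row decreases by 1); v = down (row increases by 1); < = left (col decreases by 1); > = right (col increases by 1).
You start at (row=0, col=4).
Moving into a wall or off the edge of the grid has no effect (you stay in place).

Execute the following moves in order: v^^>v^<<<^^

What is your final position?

Start: (row=0, col=4)
  v (down): (row=0, col=4) -> (row=1, col=4)
  ^ (up): (row=1, col=4) -> (row=0, col=4)
  ^ (up): blocked, stay at (row=0, col=4)
  > (right): blocked, stay at (row=0, col=4)
  v (down): (row=0, col=4) -> (row=1, col=4)
  ^ (up): (row=1, col=4) -> (row=0, col=4)
  [×3]< (left): blocked, stay at (row=0, col=4)
  ^ (up): blocked, stay at (row=0, col=4)
  ^ (up): blocked, stay at (row=0, col=4)
Final: (row=0, col=4)

Answer: Final position: (row=0, col=4)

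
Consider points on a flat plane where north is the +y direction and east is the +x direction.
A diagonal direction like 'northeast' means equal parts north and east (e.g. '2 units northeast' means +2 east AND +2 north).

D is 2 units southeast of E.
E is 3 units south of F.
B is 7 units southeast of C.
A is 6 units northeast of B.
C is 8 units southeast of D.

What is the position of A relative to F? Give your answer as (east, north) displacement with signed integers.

Answer: A is at (east=23, north=-14) relative to F.

Derivation:
Place F at the origin (east=0, north=0).
  E is 3 units south of F: delta (east=+0, north=-3); E at (east=0, north=-3).
  D is 2 units southeast of E: delta (east=+2, north=-2); D at (east=2, north=-5).
  C is 8 units southeast of D: delta (east=+8, north=-8); C at (east=10, north=-13).
  B is 7 units southeast of C: delta (east=+7, north=-7); B at (east=17, north=-20).
  A is 6 units northeast of B: delta (east=+6, north=+6); A at (east=23, north=-14).
Therefore A relative to F: (east=23, north=-14).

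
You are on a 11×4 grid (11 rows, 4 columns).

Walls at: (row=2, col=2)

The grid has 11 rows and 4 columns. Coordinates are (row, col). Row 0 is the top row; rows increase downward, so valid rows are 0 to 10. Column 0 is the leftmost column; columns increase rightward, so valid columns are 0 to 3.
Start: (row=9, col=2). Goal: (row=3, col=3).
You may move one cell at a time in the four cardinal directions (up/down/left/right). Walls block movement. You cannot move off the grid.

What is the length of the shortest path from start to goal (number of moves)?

BFS from (row=9, col=2) until reaching (row=3, col=3):
  Distance 0: (row=9, col=2)
  Distance 1: (row=8, col=2), (row=9, col=1), (row=9, col=3), (row=10, col=2)
  Distance 2: (row=7, col=2), (row=8, col=1), (row=8, col=3), (row=9, col=0), (row=10, col=1), (row=10, col=3)
  Distance 3: (row=6, col=2), (row=7, col=1), (row=7, col=3), (row=8, col=0), (row=10, col=0)
  Distance 4: (row=5, col=2), (row=6, col=1), (row=6, col=3), (row=7, col=0)
  Distance 5: (row=4, col=2), (row=5, col=1), (row=5, col=3), (row=6, col=0)
  Distance 6: (row=3, col=2), (row=4, col=1), (row=4, col=3), (row=5, col=0)
  Distance 7: (row=3, col=1), (row=3, col=3), (row=4, col=0)  <- goal reached here
One shortest path (7 moves): (row=9, col=2) -> (row=9, col=3) -> (row=8, col=3) -> (row=7, col=3) -> (row=6, col=3) -> (row=5, col=3) -> (row=4, col=3) -> (row=3, col=3)

Answer: Shortest path length: 7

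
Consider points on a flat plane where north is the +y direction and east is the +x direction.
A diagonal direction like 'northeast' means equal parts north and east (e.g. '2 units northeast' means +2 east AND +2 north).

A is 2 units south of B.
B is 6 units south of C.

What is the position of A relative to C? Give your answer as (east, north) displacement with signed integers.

Answer: A is at (east=0, north=-8) relative to C.

Derivation:
Place C at the origin (east=0, north=0).
  B is 6 units south of C: delta (east=+0, north=-6); B at (east=0, north=-6).
  A is 2 units south of B: delta (east=+0, north=-2); A at (east=0, north=-8).
Therefore A relative to C: (east=0, north=-8).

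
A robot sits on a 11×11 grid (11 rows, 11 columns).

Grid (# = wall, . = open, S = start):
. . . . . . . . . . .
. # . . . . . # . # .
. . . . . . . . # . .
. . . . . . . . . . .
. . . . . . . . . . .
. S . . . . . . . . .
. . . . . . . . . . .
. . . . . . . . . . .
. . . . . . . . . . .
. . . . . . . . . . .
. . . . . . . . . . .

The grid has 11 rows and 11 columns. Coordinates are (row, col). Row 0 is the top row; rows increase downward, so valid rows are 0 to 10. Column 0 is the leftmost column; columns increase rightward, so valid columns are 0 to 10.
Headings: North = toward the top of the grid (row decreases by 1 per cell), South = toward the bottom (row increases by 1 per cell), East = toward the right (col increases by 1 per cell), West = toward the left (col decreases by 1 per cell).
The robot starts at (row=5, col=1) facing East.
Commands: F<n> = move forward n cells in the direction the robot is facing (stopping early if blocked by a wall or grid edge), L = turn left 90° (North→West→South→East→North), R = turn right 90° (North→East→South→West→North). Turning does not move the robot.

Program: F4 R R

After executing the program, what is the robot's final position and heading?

Answer: Final position: (row=5, col=5), facing West

Derivation:
Start: (row=5, col=1), facing East
  F4: move forward 4, now at (row=5, col=5)
  R: turn right, now facing South
  R: turn right, now facing West
Final: (row=5, col=5), facing West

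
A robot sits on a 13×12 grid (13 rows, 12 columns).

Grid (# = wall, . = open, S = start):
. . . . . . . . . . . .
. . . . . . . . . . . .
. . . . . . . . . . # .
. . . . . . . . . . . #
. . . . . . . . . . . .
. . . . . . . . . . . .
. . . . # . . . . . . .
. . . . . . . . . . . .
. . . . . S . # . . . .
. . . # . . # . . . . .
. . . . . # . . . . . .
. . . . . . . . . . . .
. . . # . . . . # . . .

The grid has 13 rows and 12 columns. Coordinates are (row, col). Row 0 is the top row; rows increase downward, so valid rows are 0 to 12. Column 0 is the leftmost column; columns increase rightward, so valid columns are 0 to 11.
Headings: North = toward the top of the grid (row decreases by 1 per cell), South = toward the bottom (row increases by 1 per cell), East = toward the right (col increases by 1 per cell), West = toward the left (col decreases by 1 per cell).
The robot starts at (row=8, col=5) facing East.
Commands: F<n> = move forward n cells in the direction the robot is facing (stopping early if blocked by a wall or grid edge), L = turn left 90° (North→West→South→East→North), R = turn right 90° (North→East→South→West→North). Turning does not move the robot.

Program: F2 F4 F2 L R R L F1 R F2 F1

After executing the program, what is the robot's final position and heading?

Start: (row=8, col=5), facing East
  F2: move forward 1/2 (blocked), now at (row=8, col=6)
  F4: move forward 0/4 (blocked), now at (row=8, col=6)
  F2: move forward 0/2 (blocked), now at (row=8, col=6)
  L: turn left, now facing North
  R: turn right, now facing East
  R: turn right, now facing South
  L: turn left, now facing East
  F1: move forward 0/1 (blocked), now at (row=8, col=6)
  R: turn right, now facing South
  F2: move forward 0/2 (blocked), now at (row=8, col=6)
  F1: move forward 0/1 (blocked), now at (row=8, col=6)
Final: (row=8, col=6), facing South

Answer: Final position: (row=8, col=6), facing South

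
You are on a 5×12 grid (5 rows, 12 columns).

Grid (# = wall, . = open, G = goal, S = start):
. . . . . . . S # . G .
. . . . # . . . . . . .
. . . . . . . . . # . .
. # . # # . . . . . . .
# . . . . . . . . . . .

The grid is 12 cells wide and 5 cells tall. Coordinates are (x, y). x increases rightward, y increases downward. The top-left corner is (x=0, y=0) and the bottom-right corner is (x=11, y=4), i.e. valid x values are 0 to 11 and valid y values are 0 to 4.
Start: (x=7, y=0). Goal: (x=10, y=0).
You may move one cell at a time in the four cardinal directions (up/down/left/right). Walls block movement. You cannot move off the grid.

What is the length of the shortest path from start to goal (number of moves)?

BFS from (x=7, y=0) until reaching (x=10, y=0):
  Distance 0: (x=7, y=0)
  Distance 1: (x=6, y=0), (x=7, y=1)
  Distance 2: (x=5, y=0), (x=6, y=1), (x=8, y=1), (x=7, y=2)
  Distance 3: (x=4, y=0), (x=5, y=1), (x=9, y=1), (x=6, y=2), (x=8, y=2), (x=7, y=3)
  Distance 4: (x=3, y=0), (x=9, y=0), (x=10, y=1), (x=5, y=2), (x=6, y=3), (x=8, y=3), (x=7, y=4)
  Distance 5: (x=2, y=0), (x=10, y=0), (x=3, y=1), (x=11, y=1), (x=4, y=2), (x=10, y=2), (x=5, y=3), (x=9, y=3), (x=6, y=4), (x=8, y=4)  <- goal reached here
One shortest path (5 moves): (x=7, y=0) -> (x=7, y=1) -> (x=8, y=1) -> (x=9, y=1) -> (x=10, y=1) -> (x=10, y=0)

Answer: Shortest path length: 5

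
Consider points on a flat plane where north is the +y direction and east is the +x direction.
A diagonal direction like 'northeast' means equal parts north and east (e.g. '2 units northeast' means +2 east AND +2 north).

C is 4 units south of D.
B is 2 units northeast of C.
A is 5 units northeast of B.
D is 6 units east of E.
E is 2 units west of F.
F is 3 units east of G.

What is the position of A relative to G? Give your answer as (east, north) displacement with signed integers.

Place G at the origin (east=0, north=0).
  F is 3 units east of G: delta (east=+3, north=+0); F at (east=3, north=0).
  E is 2 units west of F: delta (east=-2, north=+0); E at (east=1, north=0).
  D is 6 units east of E: delta (east=+6, north=+0); D at (east=7, north=0).
  C is 4 units south of D: delta (east=+0, north=-4); C at (east=7, north=-4).
  B is 2 units northeast of C: delta (east=+2, north=+2); B at (east=9, north=-2).
  A is 5 units northeast of B: delta (east=+5, north=+5); A at (east=14, north=3).
Therefore A relative to G: (east=14, north=3).

Answer: A is at (east=14, north=3) relative to G.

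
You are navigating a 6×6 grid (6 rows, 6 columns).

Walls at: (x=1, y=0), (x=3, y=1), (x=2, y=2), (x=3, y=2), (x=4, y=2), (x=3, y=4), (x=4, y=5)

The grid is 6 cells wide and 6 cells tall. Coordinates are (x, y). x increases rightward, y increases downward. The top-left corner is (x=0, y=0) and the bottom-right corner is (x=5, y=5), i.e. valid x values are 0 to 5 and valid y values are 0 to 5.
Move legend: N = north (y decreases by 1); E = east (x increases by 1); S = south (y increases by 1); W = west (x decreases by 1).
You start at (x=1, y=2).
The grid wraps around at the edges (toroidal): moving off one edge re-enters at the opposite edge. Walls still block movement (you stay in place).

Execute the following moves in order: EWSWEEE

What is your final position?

Start: (x=1, y=2)
  E (east): blocked, stay at (x=1, y=2)
  W (west): (x=1, y=2) -> (x=0, y=2)
  S (south): (x=0, y=2) -> (x=0, y=3)
  W (west): (x=0, y=3) -> (x=5, y=3)
  E (east): (x=5, y=3) -> (x=0, y=3)
  E (east): (x=0, y=3) -> (x=1, y=3)
  E (east): (x=1, y=3) -> (x=2, y=3)
Final: (x=2, y=3)

Answer: Final position: (x=2, y=3)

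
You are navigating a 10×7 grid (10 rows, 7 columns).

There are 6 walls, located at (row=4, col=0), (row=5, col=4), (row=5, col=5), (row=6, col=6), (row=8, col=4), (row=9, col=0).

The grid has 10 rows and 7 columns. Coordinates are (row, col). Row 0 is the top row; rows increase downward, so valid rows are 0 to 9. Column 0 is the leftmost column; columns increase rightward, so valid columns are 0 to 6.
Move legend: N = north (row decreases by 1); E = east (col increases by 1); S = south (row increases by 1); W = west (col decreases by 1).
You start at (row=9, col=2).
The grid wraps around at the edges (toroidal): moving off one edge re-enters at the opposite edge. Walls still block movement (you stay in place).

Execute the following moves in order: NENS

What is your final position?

Answer: Final position: (row=8, col=3)

Derivation:
Start: (row=9, col=2)
  N (north): (row=9, col=2) -> (row=8, col=2)
  E (east): (row=8, col=2) -> (row=8, col=3)
  N (north): (row=8, col=3) -> (row=7, col=3)
  S (south): (row=7, col=3) -> (row=8, col=3)
Final: (row=8, col=3)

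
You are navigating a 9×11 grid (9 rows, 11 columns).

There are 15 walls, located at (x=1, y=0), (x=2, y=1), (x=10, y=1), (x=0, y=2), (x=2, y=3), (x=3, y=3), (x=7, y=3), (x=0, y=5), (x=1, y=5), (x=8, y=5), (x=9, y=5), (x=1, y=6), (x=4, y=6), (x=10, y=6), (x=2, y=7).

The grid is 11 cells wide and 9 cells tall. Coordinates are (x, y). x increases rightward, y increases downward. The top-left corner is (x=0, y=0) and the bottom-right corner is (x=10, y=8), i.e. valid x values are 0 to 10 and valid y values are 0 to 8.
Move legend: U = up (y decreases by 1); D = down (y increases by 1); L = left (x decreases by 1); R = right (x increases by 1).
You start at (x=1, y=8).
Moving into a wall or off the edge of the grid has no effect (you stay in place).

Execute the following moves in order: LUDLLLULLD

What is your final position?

Answer: Final position: (x=0, y=8)

Derivation:
Start: (x=1, y=8)
  L (left): (x=1, y=8) -> (x=0, y=8)
  U (up): (x=0, y=8) -> (x=0, y=7)
  D (down): (x=0, y=7) -> (x=0, y=8)
  [×3]L (left): blocked, stay at (x=0, y=8)
  U (up): (x=0, y=8) -> (x=0, y=7)
  L (left): blocked, stay at (x=0, y=7)
  L (left): blocked, stay at (x=0, y=7)
  D (down): (x=0, y=7) -> (x=0, y=8)
Final: (x=0, y=8)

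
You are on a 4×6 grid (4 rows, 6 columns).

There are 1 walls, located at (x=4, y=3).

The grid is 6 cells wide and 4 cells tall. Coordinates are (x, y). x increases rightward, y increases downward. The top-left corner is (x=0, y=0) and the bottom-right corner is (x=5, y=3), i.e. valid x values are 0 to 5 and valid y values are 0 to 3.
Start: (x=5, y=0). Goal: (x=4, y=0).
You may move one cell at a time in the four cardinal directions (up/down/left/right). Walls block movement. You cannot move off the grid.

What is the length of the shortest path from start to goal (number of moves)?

Answer: Shortest path length: 1

Derivation:
BFS from (x=5, y=0) until reaching (x=4, y=0):
  Distance 0: (x=5, y=0)
  Distance 1: (x=4, y=0), (x=5, y=1)  <- goal reached here
One shortest path (1 moves): (x=5, y=0) -> (x=4, y=0)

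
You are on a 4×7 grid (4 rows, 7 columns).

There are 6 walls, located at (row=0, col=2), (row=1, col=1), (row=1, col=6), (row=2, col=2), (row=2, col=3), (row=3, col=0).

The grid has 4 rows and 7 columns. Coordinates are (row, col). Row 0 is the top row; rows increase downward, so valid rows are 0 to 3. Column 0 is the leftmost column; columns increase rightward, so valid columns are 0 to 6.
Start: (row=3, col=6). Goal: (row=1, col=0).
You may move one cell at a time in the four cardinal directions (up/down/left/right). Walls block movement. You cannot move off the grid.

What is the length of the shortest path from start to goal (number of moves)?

BFS from (row=3, col=6) until reaching (row=1, col=0):
  Distance 0: (row=3, col=6)
  Distance 1: (row=2, col=6), (row=3, col=5)
  Distance 2: (row=2, col=5), (row=3, col=4)
  Distance 3: (row=1, col=5), (row=2, col=4), (row=3, col=3)
  Distance 4: (row=0, col=5), (row=1, col=4), (row=3, col=2)
  Distance 5: (row=0, col=4), (row=0, col=6), (row=1, col=3), (row=3, col=1)
  Distance 6: (row=0, col=3), (row=1, col=2), (row=2, col=1)
  Distance 7: (row=2, col=0)
  Distance 8: (row=1, col=0)  <- goal reached here
One shortest path (8 moves): (row=3, col=6) -> (row=3, col=5) -> (row=3, col=4) -> (row=3, col=3) -> (row=3, col=2) -> (row=3, col=1) -> (row=2, col=1) -> (row=2, col=0) -> (row=1, col=0)

Answer: Shortest path length: 8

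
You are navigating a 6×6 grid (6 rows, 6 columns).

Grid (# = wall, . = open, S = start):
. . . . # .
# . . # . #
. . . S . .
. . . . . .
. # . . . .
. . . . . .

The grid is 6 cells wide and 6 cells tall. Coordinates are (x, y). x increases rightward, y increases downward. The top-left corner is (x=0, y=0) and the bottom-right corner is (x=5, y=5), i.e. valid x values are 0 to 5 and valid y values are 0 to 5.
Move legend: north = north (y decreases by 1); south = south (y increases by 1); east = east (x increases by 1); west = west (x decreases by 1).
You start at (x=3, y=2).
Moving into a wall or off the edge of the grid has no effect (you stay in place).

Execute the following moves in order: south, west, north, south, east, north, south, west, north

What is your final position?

Answer: Final position: (x=2, y=2)

Derivation:
Start: (x=3, y=2)
  south (south): (x=3, y=2) -> (x=3, y=3)
  west (west): (x=3, y=3) -> (x=2, y=3)
  north (north): (x=2, y=3) -> (x=2, y=2)
  south (south): (x=2, y=2) -> (x=2, y=3)
  east (east): (x=2, y=3) -> (x=3, y=3)
  north (north): (x=3, y=3) -> (x=3, y=2)
  south (south): (x=3, y=2) -> (x=3, y=3)
  west (west): (x=3, y=3) -> (x=2, y=3)
  north (north): (x=2, y=3) -> (x=2, y=2)
Final: (x=2, y=2)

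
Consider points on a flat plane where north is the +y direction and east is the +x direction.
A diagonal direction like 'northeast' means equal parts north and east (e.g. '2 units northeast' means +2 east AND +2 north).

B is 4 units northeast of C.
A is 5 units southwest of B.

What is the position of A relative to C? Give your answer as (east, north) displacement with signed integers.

Place C at the origin (east=0, north=0).
  B is 4 units northeast of C: delta (east=+4, north=+4); B at (east=4, north=4).
  A is 5 units southwest of B: delta (east=-5, north=-5); A at (east=-1, north=-1).
Therefore A relative to C: (east=-1, north=-1).

Answer: A is at (east=-1, north=-1) relative to C.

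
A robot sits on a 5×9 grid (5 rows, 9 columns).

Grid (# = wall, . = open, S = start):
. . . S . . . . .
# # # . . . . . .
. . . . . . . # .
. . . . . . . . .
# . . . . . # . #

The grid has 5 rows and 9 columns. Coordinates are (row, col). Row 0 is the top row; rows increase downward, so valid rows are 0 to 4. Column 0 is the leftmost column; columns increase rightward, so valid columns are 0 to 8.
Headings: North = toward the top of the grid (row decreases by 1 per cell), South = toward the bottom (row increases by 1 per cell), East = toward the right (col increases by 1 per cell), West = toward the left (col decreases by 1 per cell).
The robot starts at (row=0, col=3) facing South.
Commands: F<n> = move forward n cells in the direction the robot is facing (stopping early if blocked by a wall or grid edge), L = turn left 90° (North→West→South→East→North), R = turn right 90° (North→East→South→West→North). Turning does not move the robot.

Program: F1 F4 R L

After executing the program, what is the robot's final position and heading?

Start: (row=0, col=3), facing South
  F1: move forward 1, now at (row=1, col=3)
  F4: move forward 3/4 (blocked), now at (row=4, col=3)
  R: turn right, now facing West
  L: turn left, now facing South
Final: (row=4, col=3), facing South

Answer: Final position: (row=4, col=3), facing South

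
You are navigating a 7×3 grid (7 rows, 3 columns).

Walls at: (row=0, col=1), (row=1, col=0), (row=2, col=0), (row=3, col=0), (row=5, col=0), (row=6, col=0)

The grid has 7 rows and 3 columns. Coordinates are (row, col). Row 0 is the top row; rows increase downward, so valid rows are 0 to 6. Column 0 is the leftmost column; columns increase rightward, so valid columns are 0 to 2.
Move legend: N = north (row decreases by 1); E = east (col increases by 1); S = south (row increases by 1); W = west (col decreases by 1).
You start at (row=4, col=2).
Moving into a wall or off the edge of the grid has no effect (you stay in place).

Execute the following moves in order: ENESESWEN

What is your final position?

Answer: Final position: (row=4, col=2)

Derivation:
Start: (row=4, col=2)
  E (east): blocked, stay at (row=4, col=2)
  N (north): (row=4, col=2) -> (row=3, col=2)
  E (east): blocked, stay at (row=3, col=2)
  S (south): (row=3, col=2) -> (row=4, col=2)
  E (east): blocked, stay at (row=4, col=2)
  S (south): (row=4, col=2) -> (row=5, col=2)
  W (west): (row=5, col=2) -> (row=5, col=1)
  E (east): (row=5, col=1) -> (row=5, col=2)
  N (north): (row=5, col=2) -> (row=4, col=2)
Final: (row=4, col=2)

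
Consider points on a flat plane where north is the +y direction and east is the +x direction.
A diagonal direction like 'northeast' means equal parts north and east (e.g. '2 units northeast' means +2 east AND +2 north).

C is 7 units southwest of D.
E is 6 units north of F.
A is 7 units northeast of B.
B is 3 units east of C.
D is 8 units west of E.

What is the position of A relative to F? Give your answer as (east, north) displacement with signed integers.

Place F at the origin (east=0, north=0).
  E is 6 units north of F: delta (east=+0, north=+6); E at (east=0, north=6).
  D is 8 units west of E: delta (east=-8, north=+0); D at (east=-8, north=6).
  C is 7 units southwest of D: delta (east=-7, north=-7); C at (east=-15, north=-1).
  B is 3 units east of C: delta (east=+3, north=+0); B at (east=-12, north=-1).
  A is 7 units northeast of B: delta (east=+7, north=+7); A at (east=-5, north=6).
Therefore A relative to F: (east=-5, north=6).

Answer: A is at (east=-5, north=6) relative to F.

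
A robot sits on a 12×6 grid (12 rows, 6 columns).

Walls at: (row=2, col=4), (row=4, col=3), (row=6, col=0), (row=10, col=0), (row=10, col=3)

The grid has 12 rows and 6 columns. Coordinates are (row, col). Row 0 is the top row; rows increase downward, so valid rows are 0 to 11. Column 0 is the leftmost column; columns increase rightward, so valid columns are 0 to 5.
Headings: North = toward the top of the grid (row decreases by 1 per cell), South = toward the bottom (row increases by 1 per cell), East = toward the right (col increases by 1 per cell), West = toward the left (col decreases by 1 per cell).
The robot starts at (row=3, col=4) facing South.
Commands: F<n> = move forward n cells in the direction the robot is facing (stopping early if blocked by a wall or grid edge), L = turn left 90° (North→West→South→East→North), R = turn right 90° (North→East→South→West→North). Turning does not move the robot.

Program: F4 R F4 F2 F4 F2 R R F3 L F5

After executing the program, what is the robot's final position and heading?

Start: (row=3, col=4), facing South
  F4: move forward 4, now at (row=7, col=4)
  R: turn right, now facing West
  F4: move forward 4, now at (row=7, col=0)
  F2: move forward 0/2 (blocked), now at (row=7, col=0)
  F4: move forward 0/4 (blocked), now at (row=7, col=0)
  F2: move forward 0/2 (blocked), now at (row=7, col=0)
  R: turn right, now facing North
  R: turn right, now facing East
  F3: move forward 3, now at (row=7, col=3)
  L: turn left, now facing North
  F5: move forward 2/5 (blocked), now at (row=5, col=3)
Final: (row=5, col=3), facing North

Answer: Final position: (row=5, col=3), facing North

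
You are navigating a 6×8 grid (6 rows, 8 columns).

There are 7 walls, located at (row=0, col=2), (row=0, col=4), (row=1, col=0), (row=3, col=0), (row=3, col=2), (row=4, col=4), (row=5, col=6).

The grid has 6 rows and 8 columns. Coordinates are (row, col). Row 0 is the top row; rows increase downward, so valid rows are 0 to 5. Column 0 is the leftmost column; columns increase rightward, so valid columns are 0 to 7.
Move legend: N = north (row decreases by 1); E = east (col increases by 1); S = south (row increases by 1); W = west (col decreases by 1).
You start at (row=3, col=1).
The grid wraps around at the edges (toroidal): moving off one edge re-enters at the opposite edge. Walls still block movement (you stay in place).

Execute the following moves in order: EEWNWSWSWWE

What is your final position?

Answer: Final position: (row=3, col=6)

Derivation:
Start: (row=3, col=1)
  E (east): blocked, stay at (row=3, col=1)
  E (east): blocked, stay at (row=3, col=1)
  W (west): blocked, stay at (row=3, col=1)
  N (north): (row=3, col=1) -> (row=2, col=1)
  W (west): (row=2, col=1) -> (row=2, col=0)
  S (south): blocked, stay at (row=2, col=0)
  W (west): (row=2, col=0) -> (row=2, col=7)
  S (south): (row=2, col=7) -> (row=3, col=7)
  W (west): (row=3, col=7) -> (row=3, col=6)
  W (west): (row=3, col=6) -> (row=3, col=5)
  E (east): (row=3, col=5) -> (row=3, col=6)
Final: (row=3, col=6)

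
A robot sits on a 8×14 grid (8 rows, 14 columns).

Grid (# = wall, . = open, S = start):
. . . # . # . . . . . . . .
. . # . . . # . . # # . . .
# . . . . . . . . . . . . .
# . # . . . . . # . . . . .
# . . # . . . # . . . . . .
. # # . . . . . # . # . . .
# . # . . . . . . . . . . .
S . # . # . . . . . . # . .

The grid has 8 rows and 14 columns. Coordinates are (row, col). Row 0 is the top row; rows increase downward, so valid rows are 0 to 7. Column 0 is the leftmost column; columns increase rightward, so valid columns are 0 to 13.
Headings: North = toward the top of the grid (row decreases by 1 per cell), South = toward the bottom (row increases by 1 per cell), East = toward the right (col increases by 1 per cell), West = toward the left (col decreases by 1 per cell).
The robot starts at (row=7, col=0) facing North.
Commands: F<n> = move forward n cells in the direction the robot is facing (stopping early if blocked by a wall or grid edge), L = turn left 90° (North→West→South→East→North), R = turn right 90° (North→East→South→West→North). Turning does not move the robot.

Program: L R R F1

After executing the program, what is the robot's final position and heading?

Answer: Final position: (row=7, col=1), facing East

Derivation:
Start: (row=7, col=0), facing North
  L: turn left, now facing West
  R: turn right, now facing North
  R: turn right, now facing East
  F1: move forward 1, now at (row=7, col=1)
Final: (row=7, col=1), facing East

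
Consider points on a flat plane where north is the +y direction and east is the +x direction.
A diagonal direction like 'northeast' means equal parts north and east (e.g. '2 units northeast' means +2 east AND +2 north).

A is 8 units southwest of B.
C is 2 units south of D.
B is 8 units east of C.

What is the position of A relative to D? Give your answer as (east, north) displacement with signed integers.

Place D at the origin (east=0, north=0).
  C is 2 units south of D: delta (east=+0, north=-2); C at (east=0, north=-2).
  B is 8 units east of C: delta (east=+8, north=+0); B at (east=8, north=-2).
  A is 8 units southwest of B: delta (east=-8, north=-8); A at (east=0, north=-10).
Therefore A relative to D: (east=0, north=-10).

Answer: A is at (east=0, north=-10) relative to D.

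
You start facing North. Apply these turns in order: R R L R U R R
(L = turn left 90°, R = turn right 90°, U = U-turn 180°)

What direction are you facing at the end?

Start: North
  R (right (90° clockwise)) -> East
  R (right (90° clockwise)) -> South
  L (left (90° counter-clockwise)) -> East
  R (right (90° clockwise)) -> South
  U (U-turn (180°)) -> North
  R (right (90° clockwise)) -> East
  R (right (90° clockwise)) -> South
Final: South

Answer: Final heading: South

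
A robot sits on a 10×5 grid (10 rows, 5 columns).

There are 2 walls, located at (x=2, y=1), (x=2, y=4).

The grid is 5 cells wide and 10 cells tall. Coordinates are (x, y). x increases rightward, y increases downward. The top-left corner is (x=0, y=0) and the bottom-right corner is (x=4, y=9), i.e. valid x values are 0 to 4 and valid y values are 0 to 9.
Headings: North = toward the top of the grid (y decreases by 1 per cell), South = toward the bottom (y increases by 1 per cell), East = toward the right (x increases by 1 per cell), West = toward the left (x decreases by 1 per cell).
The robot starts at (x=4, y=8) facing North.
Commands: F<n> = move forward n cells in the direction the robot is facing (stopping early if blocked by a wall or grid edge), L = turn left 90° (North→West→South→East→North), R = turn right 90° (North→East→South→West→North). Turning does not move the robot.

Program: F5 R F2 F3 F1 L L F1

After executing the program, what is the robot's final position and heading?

Answer: Final position: (x=3, y=3), facing West

Derivation:
Start: (x=4, y=8), facing North
  F5: move forward 5, now at (x=4, y=3)
  R: turn right, now facing East
  F2: move forward 0/2 (blocked), now at (x=4, y=3)
  F3: move forward 0/3 (blocked), now at (x=4, y=3)
  F1: move forward 0/1 (blocked), now at (x=4, y=3)
  L: turn left, now facing North
  L: turn left, now facing West
  F1: move forward 1, now at (x=3, y=3)
Final: (x=3, y=3), facing West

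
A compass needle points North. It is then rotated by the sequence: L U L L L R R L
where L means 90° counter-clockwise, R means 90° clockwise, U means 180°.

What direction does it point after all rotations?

Start: North
  L (left (90° counter-clockwise)) -> West
  U (U-turn (180°)) -> East
  L (left (90° counter-clockwise)) -> North
  L (left (90° counter-clockwise)) -> West
  L (left (90° counter-clockwise)) -> South
  R (right (90° clockwise)) -> West
  R (right (90° clockwise)) -> North
  L (left (90° counter-clockwise)) -> West
Final: West

Answer: Final heading: West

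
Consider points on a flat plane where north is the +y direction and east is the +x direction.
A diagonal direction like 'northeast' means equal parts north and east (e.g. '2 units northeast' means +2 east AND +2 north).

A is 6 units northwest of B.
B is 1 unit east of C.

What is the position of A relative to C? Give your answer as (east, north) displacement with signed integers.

Answer: A is at (east=-5, north=6) relative to C.

Derivation:
Place C at the origin (east=0, north=0).
  B is 1 unit east of C: delta (east=+1, north=+0); B at (east=1, north=0).
  A is 6 units northwest of B: delta (east=-6, north=+6); A at (east=-5, north=6).
Therefore A relative to C: (east=-5, north=6).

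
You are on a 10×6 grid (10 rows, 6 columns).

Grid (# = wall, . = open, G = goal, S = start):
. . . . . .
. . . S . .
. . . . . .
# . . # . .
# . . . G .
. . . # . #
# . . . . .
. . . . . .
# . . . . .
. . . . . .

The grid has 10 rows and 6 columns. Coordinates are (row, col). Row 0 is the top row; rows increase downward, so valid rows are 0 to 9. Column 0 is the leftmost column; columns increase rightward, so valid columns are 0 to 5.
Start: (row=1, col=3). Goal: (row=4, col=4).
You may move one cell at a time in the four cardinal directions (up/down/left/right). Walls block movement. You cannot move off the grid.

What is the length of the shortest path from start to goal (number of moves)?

BFS from (row=1, col=3) until reaching (row=4, col=4):
  Distance 0: (row=1, col=3)
  Distance 1: (row=0, col=3), (row=1, col=2), (row=1, col=4), (row=2, col=3)
  Distance 2: (row=0, col=2), (row=0, col=4), (row=1, col=1), (row=1, col=5), (row=2, col=2), (row=2, col=4)
  Distance 3: (row=0, col=1), (row=0, col=5), (row=1, col=0), (row=2, col=1), (row=2, col=5), (row=3, col=2), (row=3, col=4)
  Distance 4: (row=0, col=0), (row=2, col=0), (row=3, col=1), (row=3, col=5), (row=4, col=2), (row=4, col=4)  <- goal reached here
One shortest path (4 moves): (row=1, col=3) -> (row=1, col=4) -> (row=2, col=4) -> (row=3, col=4) -> (row=4, col=4)

Answer: Shortest path length: 4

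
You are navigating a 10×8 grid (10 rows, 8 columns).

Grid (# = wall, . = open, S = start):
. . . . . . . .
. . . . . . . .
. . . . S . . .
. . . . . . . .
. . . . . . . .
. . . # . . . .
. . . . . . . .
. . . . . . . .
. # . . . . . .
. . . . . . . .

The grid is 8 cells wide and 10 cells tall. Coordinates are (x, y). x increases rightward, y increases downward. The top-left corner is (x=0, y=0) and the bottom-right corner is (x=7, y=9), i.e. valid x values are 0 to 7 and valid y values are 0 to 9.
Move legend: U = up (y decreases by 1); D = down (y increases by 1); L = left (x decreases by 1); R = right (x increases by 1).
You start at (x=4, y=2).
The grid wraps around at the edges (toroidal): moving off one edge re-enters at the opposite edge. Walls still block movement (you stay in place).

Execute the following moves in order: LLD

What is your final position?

Answer: Final position: (x=2, y=3)

Derivation:
Start: (x=4, y=2)
  L (left): (x=4, y=2) -> (x=3, y=2)
  L (left): (x=3, y=2) -> (x=2, y=2)
  D (down): (x=2, y=2) -> (x=2, y=3)
Final: (x=2, y=3)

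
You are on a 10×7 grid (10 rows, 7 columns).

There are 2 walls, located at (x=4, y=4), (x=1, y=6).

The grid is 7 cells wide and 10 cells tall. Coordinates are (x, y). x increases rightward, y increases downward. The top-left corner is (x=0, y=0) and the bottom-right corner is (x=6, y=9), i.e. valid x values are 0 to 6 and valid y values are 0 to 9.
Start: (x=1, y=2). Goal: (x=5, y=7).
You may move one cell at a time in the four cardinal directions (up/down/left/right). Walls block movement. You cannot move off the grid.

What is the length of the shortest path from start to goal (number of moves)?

BFS from (x=1, y=2) until reaching (x=5, y=7):
  Distance 0: (x=1, y=2)
  Distance 1: (x=1, y=1), (x=0, y=2), (x=2, y=2), (x=1, y=3)
  Distance 2: (x=1, y=0), (x=0, y=1), (x=2, y=1), (x=3, y=2), (x=0, y=3), (x=2, y=3), (x=1, y=4)
  Distance 3: (x=0, y=0), (x=2, y=0), (x=3, y=1), (x=4, y=2), (x=3, y=3), (x=0, y=4), (x=2, y=4), (x=1, y=5)
  Distance 4: (x=3, y=0), (x=4, y=1), (x=5, y=2), (x=4, y=3), (x=3, y=4), (x=0, y=5), (x=2, y=5)
  Distance 5: (x=4, y=0), (x=5, y=1), (x=6, y=2), (x=5, y=3), (x=3, y=5), (x=0, y=6), (x=2, y=6)
  Distance 6: (x=5, y=0), (x=6, y=1), (x=6, y=3), (x=5, y=4), (x=4, y=5), (x=3, y=6), (x=0, y=7), (x=2, y=7)
  Distance 7: (x=6, y=0), (x=6, y=4), (x=5, y=5), (x=4, y=6), (x=1, y=7), (x=3, y=7), (x=0, y=8), (x=2, y=8)
  Distance 8: (x=6, y=5), (x=5, y=6), (x=4, y=7), (x=1, y=8), (x=3, y=8), (x=0, y=9), (x=2, y=9)
  Distance 9: (x=6, y=6), (x=5, y=7), (x=4, y=8), (x=1, y=9), (x=3, y=9)  <- goal reached here
One shortest path (9 moves): (x=1, y=2) -> (x=2, y=2) -> (x=3, y=2) -> (x=4, y=2) -> (x=5, y=2) -> (x=5, y=3) -> (x=5, y=4) -> (x=5, y=5) -> (x=5, y=6) -> (x=5, y=7)

Answer: Shortest path length: 9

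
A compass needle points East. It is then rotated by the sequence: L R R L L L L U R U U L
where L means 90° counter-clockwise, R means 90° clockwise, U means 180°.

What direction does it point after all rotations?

Answer: Final heading: North

Derivation:
Start: East
  L (left (90° counter-clockwise)) -> North
  R (right (90° clockwise)) -> East
  R (right (90° clockwise)) -> South
  L (left (90° counter-clockwise)) -> East
  L (left (90° counter-clockwise)) -> North
  L (left (90° counter-clockwise)) -> West
  L (left (90° counter-clockwise)) -> South
  U (U-turn (180°)) -> North
  R (right (90° clockwise)) -> East
  U (U-turn (180°)) -> West
  U (U-turn (180°)) -> East
  L (left (90° counter-clockwise)) -> North
Final: North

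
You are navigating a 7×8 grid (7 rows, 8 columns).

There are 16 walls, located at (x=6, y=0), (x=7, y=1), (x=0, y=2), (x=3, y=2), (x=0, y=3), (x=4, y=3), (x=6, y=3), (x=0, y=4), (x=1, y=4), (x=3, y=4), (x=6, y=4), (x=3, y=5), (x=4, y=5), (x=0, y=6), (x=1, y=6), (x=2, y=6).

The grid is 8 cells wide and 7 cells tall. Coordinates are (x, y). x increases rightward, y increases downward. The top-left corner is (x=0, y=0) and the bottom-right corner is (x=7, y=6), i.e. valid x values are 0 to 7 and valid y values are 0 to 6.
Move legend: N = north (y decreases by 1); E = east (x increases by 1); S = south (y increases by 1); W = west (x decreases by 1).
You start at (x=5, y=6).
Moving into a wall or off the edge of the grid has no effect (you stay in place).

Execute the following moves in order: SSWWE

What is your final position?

Answer: Final position: (x=4, y=6)

Derivation:
Start: (x=5, y=6)
  S (south): blocked, stay at (x=5, y=6)
  S (south): blocked, stay at (x=5, y=6)
  W (west): (x=5, y=6) -> (x=4, y=6)
  W (west): (x=4, y=6) -> (x=3, y=6)
  E (east): (x=3, y=6) -> (x=4, y=6)
Final: (x=4, y=6)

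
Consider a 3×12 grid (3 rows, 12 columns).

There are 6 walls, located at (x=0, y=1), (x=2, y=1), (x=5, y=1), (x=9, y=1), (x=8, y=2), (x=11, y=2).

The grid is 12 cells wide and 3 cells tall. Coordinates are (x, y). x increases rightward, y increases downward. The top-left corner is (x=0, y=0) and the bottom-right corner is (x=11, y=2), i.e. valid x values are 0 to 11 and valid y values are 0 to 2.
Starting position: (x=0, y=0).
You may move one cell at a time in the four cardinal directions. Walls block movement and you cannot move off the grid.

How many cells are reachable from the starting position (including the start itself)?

Answer: Reachable cells: 30

Derivation:
BFS flood-fill from (x=0, y=0):
  Distance 0: (x=0, y=0)
  Distance 1: (x=1, y=0)
  Distance 2: (x=2, y=0), (x=1, y=1)
  Distance 3: (x=3, y=0), (x=1, y=2)
  Distance 4: (x=4, y=0), (x=3, y=1), (x=0, y=2), (x=2, y=2)
  Distance 5: (x=5, y=0), (x=4, y=1), (x=3, y=2)
  Distance 6: (x=6, y=0), (x=4, y=2)
  Distance 7: (x=7, y=0), (x=6, y=1), (x=5, y=2)
  Distance 8: (x=8, y=0), (x=7, y=1), (x=6, y=2)
  Distance 9: (x=9, y=0), (x=8, y=1), (x=7, y=2)
  Distance 10: (x=10, y=0)
  Distance 11: (x=11, y=0), (x=10, y=1)
  Distance 12: (x=11, y=1), (x=10, y=2)
  Distance 13: (x=9, y=2)
Total reachable: 30 (grid has 30 open cells total)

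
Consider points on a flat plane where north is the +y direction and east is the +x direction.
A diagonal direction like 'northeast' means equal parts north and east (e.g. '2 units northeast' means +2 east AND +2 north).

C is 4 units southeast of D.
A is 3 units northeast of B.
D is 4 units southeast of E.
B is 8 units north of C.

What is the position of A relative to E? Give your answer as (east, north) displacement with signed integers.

Answer: A is at (east=11, north=3) relative to E.

Derivation:
Place E at the origin (east=0, north=0).
  D is 4 units southeast of E: delta (east=+4, north=-4); D at (east=4, north=-4).
  C is 4 units southeast of D: delta (east=+4, north=-4); C at (east=8, north=-8).
  B is 8 units north of C: delta (east=+0, north=+8); B at (east=8, north=0).
  A is 3 units northeast of B: delta (east=+3, north=+3); A at (east=11, north=3).
Therefore A relative to E: (east=11, north=3).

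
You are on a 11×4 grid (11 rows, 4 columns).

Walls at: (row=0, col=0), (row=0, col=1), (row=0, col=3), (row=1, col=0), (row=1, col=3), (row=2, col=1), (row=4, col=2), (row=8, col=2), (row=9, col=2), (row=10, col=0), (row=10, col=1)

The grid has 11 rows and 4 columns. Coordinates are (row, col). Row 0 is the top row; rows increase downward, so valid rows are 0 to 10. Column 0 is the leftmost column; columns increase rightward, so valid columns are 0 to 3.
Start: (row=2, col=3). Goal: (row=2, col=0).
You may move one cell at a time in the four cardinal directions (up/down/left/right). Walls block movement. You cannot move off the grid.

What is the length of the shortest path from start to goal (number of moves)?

Answer: Shortest path length: 5

Derivation:
BFS from (row=2, col=3) until reaching (row=2, col=0):
  Distance 0: (row=2, col=3)
  Distance 1: (row=2, col=2), (row=3, col=3)
  Distance 2: (row=1, col=2), (row=3, col=2), (row=4, col=3)
  Distance 3: (row=0, col=2), (row=1, col=1), (row=3, col=1), (row=5, col=3)
  Distance 4: (row=3, col=0), (row=4, col=1), (row=5, col=2), (row=6, col=3)
  Distance 5: (row=2, col=0), (row=4, col=0), (row=5, col=1), (row=6, col=2), (row=7, col=3)  <- goal reached here
One shortest path (5 moves): (row=2, col=3) -> (row=2, col=2) -> (row=3, col=2) -> (row=3, col=1) -> (row=3, col=0) -> (row=2, col=0)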